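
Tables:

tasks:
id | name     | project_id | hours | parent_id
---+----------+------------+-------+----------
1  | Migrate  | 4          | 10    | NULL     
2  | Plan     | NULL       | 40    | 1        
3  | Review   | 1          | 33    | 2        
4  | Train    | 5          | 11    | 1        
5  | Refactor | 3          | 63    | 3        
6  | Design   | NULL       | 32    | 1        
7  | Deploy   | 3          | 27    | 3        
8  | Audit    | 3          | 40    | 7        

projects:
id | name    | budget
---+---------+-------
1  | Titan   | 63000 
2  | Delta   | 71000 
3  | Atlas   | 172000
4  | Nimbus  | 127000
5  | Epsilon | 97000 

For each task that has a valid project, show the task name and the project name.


INNER JOIN keeps only tasks rows whose project_id matches an id in projects. Walk through each task:
  - task 1 (Migrate): project_id=4 -> matches Nimbus
  - task 2 (Plan): project_id=NULL, no match -> dropped
  - task 3 (Review): project_id=1 -> matches Titan
  - task 4 (Train): project_id=5 -> matches Epsilon
  - task 5 (Refactor): project_id=3 -> matches Atlas
  - task 6 (Design): project_id=NULL, no match -> dropped
  - task 7 (Deploy): project_id=3 -> matches Atlas
  - task 8 (Audit): project_id=3 -> matches Atlas
So 2 of 8 rows are dropped.

SQL:
SELECT a.name, b.name AS project
FROM tasks a
INNER JOIN projects b ON a.project_id = b.id

Result:
name     | project
---------+--------
Migrate  | Nimbus 
Review   | Titan  
Train    | Epsilon
Refactor | Atlas  
Deploy   | Atlas  
Audit    | Atlas  


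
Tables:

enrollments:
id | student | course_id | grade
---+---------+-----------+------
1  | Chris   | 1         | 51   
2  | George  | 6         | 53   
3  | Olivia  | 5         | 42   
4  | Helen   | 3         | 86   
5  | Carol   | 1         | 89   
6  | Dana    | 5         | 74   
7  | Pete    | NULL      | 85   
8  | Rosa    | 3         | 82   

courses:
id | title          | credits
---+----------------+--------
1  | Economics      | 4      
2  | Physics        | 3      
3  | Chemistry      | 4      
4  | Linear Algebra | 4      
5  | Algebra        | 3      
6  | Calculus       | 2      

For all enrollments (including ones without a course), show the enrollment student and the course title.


LEFT JOIN keeps every row from enrollments (the left table); where course_id has no match in courses, the course columns become NULL. Walk through each enrollment:
  - enrollment 1 (Chris): course_id=1 -> matches Economics
  - enrollment 2 (George): course_id=6 -> matches Calculus
  - enrollment 3 (Olivia): course_id=5 -> matches Algebra
  - enrollment 4 (Helen): course_id=3 -> matches Chemistry
  - enrollment 5 (Carol): course_id=1 -> matches Economics
  - enrollment 6 (Dana): course_id=5 -> matches Algebra
  - enrollment 7 (Pete): course_id=NULL, no match -> kept with NULL
  - enrollment 8 (Rosa): course_id=3 -> matches Chemistry
All 8 rows appear; 1 has NULL course.

SQL:
SELECT a.student, b.title AS course
FROM enrollments a
LEFT JOIN courses b ON a.course_id = b.id

Result:
student | course   
--------+----------
Chris   | Economics
George  | Calculus 
Olivia  | Algebra  
Helen   | Chemistry
Carol   | Economics
Dana    | Algebra  
Pete    | NULL     
Rosa    | Chemistry


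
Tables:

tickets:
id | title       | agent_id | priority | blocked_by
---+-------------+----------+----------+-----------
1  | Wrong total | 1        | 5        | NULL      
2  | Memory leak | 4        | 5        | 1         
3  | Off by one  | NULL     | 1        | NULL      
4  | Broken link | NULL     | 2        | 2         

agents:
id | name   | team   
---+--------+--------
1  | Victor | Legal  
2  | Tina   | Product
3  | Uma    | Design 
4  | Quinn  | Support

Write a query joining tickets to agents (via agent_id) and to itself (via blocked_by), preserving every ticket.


Two LEFT JOINs from the same base table tickets: one to agents via agent_id, one to tickets itself via blocked_by. Both are LEFT so every ticket is preserved.
Match against agents:
  - ticket 1 (Wrong total): agent_id=1 -> matches Victor
  - ticket 2 (Memory leak): agent_id=4 -> matches Quinn
  - ticket 3 (Off by one): agent_id=NULL, no match -> kept with NULL
  - ticket 4 (Broken link): agent_id=NULL, no match -> kept with NULL
Match against tickets (self):
  - ticket 1 (Wrong total): blocked_by=NULL -> NULL
  - ticket 2 (Memory leak): blocked_by=1 -> Wrong total
  - ticket 3 (Off by one): blocked_by=NULL -> NULL
  - ticket 4 (Broken link): blocked_by=2 -> Memory leak

SQL:
SELECT a.title, b.name AS agent, c.title AS blocked_by
FROM tickets a
LEFT JOIN agents b ON a.agent_id = b.id
LEFT JOIN tickets c ON a.blocked_by = c.id

Result:
title       | agent  | blocked_by 
------------+--------+------------
Wrong total | Victor | NULL       
Memory leak | Quinn  | Wrong total
Off by one  | NULL   | NULL       
Broken link | NULL   | Memory leak


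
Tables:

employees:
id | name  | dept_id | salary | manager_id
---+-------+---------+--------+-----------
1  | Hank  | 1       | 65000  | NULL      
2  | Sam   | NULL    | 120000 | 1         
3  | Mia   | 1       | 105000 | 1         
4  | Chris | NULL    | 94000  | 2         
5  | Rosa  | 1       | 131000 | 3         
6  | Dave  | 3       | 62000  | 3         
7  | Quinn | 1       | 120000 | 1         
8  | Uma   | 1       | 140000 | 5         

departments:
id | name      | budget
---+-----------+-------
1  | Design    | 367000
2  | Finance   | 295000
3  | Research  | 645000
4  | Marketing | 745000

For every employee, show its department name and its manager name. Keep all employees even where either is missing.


Two LEFT JOINs from the same base table employees: one to departments via dept_id, one to employees itself via manager_id. Both are LEFT so every employee is preserved.
Match against departments:
  - employee 1 (Hank): dept_id=1 -> matches Design
  - employee 2 (Sam): dept_id=NULL, no match -> kept with NULL
  - employee 3 (Mia): dept_id=1 -> matches Design
  - employee 4 (Chris): dept_id=NULL, no match -> kept with NULL
  - employee 5 (Rosa): dept_id=1 -> matches Design
  - employee 6 (Dave): dept_id=3 -> matches Research
  - employee 7 (Quinn): dept_id=1 -> matches Design
  - employee 8 (Uma): dept_id=1 -> matches Design
Match against employees (self):
  - employee 1 (Hank): manager_id=NULL -> NULL
  - employee 2 (Sam): manager_id=1 -> Hank
  - employee 3 (Mia): manager_id=1 -> Hank
  - employee 4 (Chris): manager_id=2 -> Sam
  - employee 5 (Rosa): manager_id=3 -> Mia
  - employee 6 (Dave): manager_id=3 -> Mia
  - employee 7 (Quinn): manager_id=1 -> Hank
  - employee 8 (Uma): manager_id=5 -> Rosa

SQL:
SELECT a.name, b.name AS department, c.name AS manager
FROM employees a
LEFT JOIN departments b ON a.dept_id = b.id
LEFT JOIN employees c ON a.manager_id = c.id

Result:
name  | department | manager
------+------------+--------
Hank  | Design     | NULL   
Sam   | NULL       | Hank   
Mia   | Design     | Hank   
Chris | NULL       | Sam    
Rosa  | Design     | Mia    
Dave  | Research   | Mia    
Quinn | Design     | Hank   
Uma   | Design     | Rosa   


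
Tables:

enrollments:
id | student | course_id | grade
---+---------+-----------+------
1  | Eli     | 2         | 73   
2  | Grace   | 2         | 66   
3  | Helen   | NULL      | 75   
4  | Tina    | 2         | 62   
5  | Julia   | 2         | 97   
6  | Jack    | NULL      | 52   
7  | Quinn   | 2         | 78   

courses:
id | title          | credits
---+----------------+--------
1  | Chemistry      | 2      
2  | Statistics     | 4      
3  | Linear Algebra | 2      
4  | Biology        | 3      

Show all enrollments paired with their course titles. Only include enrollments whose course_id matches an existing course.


INNER JOIN keeps only enrollments rows whose course_id matches an id in courses. Walk through each enrollment:
  - enrollment 1 (Eli): course_id=2 -> matches Statistics
  - enrollment 2 (Grace): course_id=2 -> matches Statistics
  - enrollment 3 (Helen): course_id=NULL, no match -> dropped
  - enrollment 4 (Tina): course_id=2 -> matches Statistics
  - enrollment 5 (Julia): course_id=2 -> matches Statistics
  - enrollment 6 (Jack): course_id=NULL, no match -> dropped
  - enrollment 7 (Quinn): course_id=2 -> matches Statistics
So 2 of 7 rows are dropped.

SQL:
SELECT a.student, b.title AS course
FROM enrollments a
INNER JOIN courses b ON a.course_id = b.id

Result:
student | course    
--------+-----------
Eli     | Statistics
Grace   | Statistics
Tina    | Statistics
Julia   | Statistics
Quinn   | Statistics


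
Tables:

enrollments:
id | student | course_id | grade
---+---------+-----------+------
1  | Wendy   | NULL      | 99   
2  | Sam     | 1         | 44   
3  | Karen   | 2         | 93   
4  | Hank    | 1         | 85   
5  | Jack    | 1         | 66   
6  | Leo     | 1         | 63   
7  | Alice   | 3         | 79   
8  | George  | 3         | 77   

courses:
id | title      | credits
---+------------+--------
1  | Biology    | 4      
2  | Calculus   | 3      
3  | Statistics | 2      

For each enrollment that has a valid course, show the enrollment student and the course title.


INNER JOIN keeps only enrollments rows whose course_id matches an id in courses. Walk through each enrollment:
  - enrollment 1 (Wendy): course_id=NULL, no match -> dropped
  - enrollment 2 (Sam): course_id=1 -> matches Biology
  - enrollment 3 (Karen): course_id=2 -> matches Calculus
  - enrollment 4 (Hank): course_id=1 -> matches Biology
  - enrollment 5 (Jack): course_id=1 -> matches Biology
  - enrollment 6 (Leo): course_id=1 -> matches Biology
  - enrollment 7 (Alice): course_id=3 -> matches Statistics
  - enrollment 8 (George): course_id=3 -> matches Statistics
So 1 of 8 rows is dropped.

SQL:
SELECT a.student, b.title AS course
FROM enrollments a
INNER JOIN courses b ON a.course_id = b.id

Result:
student | course    
--------+-----------
Sam     | Biology   
Karen   | Calculus  
Hank    | Biology   
Jack    | Biology   
Leo     | Biology   
Alice   | Statistics
George  | Statistics


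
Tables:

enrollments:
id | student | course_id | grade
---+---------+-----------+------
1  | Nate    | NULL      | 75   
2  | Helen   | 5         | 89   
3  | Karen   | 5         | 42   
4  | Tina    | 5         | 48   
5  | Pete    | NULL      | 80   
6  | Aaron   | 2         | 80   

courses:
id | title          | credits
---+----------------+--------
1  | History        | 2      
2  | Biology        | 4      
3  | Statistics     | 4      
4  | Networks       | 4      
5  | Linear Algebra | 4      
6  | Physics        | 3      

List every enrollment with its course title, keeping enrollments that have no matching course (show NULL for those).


LEFT JOIN keeps every row from enrollments (the left table); where course_id has no match in courses, the course columns become NULL. Walk through each enrollment:
  - enrollment 1 (Nate): course_id=NULL, no match -> kept with NULL
  - enrollment 2 (Helen): course_id=5 -> matches Linear Algebra
  - enrollment 3 (Karen): course_id=5 -> matches Linear Algebra
  - enrollment 4 (Tina): course_id=5 -> matches Linear Algebra
  - enrollment 5 (Pete): course_id=NULL, no match -> kept with NULL
  - enrollment 6 (Aaron): course_id=2 -> matches Biology
All 6 rows appear; 2 have NULL course.

SQL:
SELECT a.student, b.title AS course
FROM enrollments a
LEFT JOIN courses b ON a.course_id = b.id

Result:
student | course        
--------+---------------
Nate    | NULL          
Helen   | Linear Algebra
Karen   | Linear Algebra
Tina    | Linear Algebra
Pete    | NULL          
Aaron   | Biology       


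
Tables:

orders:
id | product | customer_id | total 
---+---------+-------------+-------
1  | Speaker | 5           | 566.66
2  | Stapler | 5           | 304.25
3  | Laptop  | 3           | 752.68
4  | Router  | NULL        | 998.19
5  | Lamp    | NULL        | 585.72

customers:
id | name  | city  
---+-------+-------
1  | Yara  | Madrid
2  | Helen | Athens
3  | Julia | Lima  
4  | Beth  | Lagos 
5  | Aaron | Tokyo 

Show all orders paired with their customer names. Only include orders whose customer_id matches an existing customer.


INNER JOIN keeps only orders rows whose customer_id matches an id in customers. Walk through each order:
  - order 1 (Speaker): customer_id=5 -> matches Aaron
  - order 2 (Stapler): customer_id=5 -> matches Aaron
  - order 3 (Laptop): customer_id=3 -> matches Julia
  - order 4 (Router): customer_id=NULL, no match -> dropped
  - order 5 (Lamp): customer_id=NULL, no match -> dropped
So 2 of 5 rows are dropped.

SQL:
SELECT a.product, b.name AS customer
FROM orders a
INNER JOIN customers b ON a.customer_id = b.id

Result:
product | customer
--------+---------
Speaker | Aaron   
Stapler | Aaron   
Laptop  | Julia   


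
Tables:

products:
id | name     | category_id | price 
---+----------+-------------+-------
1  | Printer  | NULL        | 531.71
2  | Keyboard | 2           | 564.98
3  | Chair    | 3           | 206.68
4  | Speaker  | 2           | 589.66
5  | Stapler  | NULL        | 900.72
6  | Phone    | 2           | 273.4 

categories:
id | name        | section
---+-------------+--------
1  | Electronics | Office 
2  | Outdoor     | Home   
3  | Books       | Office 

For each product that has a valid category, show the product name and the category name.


INNER JOIN keeps only products rows whose category_id matches an id in categories. Walk through each product:
  - product 1 (Printer): category_id=NULL, no match -> dropped
  - product 2 (Keyboard): category_id=2 -> matches Outdoor
  - product 3 (Chair): category_id=3 -> matches Books
  - product 4 (Speaker): category_id=2 -> matches Outdoor
  - product 5 (Stapler): category_id=NULL, no match -> dropped
  - product 6 (Phone): category_id=2 -> matches Outdoor
So 2 of 6 rows are dropped.

SQL:
SELECT a.name, b.name AS category
FROM products a
INNER JOIN categories b ON a.category_id = b.id

Result:
name     | category
---------+---------
Keyboard | Outdoor 
Chair    | Books   
Speaker  | Outdoor 
Phone    | Outdoor 


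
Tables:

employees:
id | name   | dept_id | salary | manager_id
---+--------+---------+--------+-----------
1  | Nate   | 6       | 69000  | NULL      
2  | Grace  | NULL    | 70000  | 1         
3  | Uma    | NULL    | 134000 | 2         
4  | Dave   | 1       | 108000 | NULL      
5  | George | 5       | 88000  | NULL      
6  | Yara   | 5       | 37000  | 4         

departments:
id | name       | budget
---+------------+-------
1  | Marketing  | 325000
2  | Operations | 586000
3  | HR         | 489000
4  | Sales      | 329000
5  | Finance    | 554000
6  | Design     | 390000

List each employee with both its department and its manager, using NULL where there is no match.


Two LEFT JOINs from the same base table employees: one to departments via dept_id, one to employees itself via manager_id. Both are LEFT so every employee is preserved.
Match against departments:
  - employee 1 (Nate): dept_id=6 -> matches Design
  - employee 2 (Grace): dept_id=NULL, no match -> kept with NULL
  - employee 3 (Uma): dept_id=NULL, no match -> kept with NULL
  - employee 4 (Dave): dept_id=1 -> matches Marketing
  - employee 5 (George): dept_id=5 -> matches Finance
  - employee 6 (Yara): dept_id=5 -> matches Finance
Match against employees (self):
  - employee 1 (Nate): manager_id=NULL -> NULL
  - employee 2 (Grace): manager_id=1 -> Nate
  - employee 3 (Uma): manager_id=2 -> Grace
  - employee 4 (Dave): manager_id=NULL -> NULL
  - employee 5 (George): manager_id=NULL -> NULL
  - employee 6 (Yara): manager_id=4 -> Dave

SQL:
SELECT a.name, b.name AS department, c.name AS manager
FROM employees a
LEFT JOIN departments b ON a.dept_id = b.id
LEFT JOIN employees c ON a.manager_id = c.id

Result:
name   | department | manager
-------+------------+--------
Nate   | Design     | NULL   
Grace  | NULL       | Nate   
Uma    | NULL       | Grace  
Dave   | Marketing  | NULL   
George | Finance    | NULL   
Yara   | Finance    | Dave   


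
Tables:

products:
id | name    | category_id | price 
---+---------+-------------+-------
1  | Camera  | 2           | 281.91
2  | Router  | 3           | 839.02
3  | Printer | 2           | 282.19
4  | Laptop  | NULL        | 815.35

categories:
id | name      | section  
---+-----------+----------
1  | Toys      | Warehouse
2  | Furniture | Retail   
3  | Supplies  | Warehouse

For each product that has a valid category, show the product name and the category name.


INNER JOIN keeps only products rows whose category_id matches an id in categories. Walk through each product:
  - product 1 (Camera): category_id=2 -> matches Furniture
  - product 2 (Router): category_id=3 -> matches Supplies
  - product 3 (Printer): category_id=2 -> matches Furniture
  - product 4 (Laptop): category_id=NULL, no match -> dropped
So 1 of 4 rows is dropped.

SQL:
SELECT a.name, b.name AS category
FROM products a
INNER JOIN categories b ON a.category_id = b.id

Result:
name    | category 
--------+----------
Camera  | Furniture
Router  | Supplies 
Printer | Furniture


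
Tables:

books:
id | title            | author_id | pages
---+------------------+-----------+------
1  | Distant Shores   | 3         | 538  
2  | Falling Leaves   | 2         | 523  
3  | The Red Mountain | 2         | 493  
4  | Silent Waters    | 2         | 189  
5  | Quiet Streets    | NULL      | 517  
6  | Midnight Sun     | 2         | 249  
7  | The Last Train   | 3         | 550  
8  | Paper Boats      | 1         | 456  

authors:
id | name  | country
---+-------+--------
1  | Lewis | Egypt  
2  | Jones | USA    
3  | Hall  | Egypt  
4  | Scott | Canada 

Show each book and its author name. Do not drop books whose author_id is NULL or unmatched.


LEFT JOIN keeps every row from books (the left table); where author_id has no match in authors, the author columns become NULL. Walk through each book:
  - book 1 (Distant Shores): author_id=3 -> matches Hall
  - book 2 (Falling Leaves): author_id=2 -> matches Jones
  - book 3 (The Red Mountain): author_id=2 -> matches Jones
  - book 4 (Silent Waters): author_id=2 -> matches Jones
  - book 5 (Quiet Streets): author_id=NULL, no match -> kept with NULL
  - book 6 (Midnight Sun): author_id=2 -> matches Jones
  - book 7 (The Last Train): author_id=3 -> matches Hall
  - book 8 (Paper Boats): author_id=1 -> matches Lewis
All 8 rows appear; 1 has NULL author.

SQL:
SELECT a.title, b.name AS author
FROM books a
LEFT JOIN authors b ON a.author_id = b.id

Result:
title            | author
-----------------+-------
Distant Shores   | Hall  
Falling Leaves   | Jones 
The Red Mountain | Jones 
Silent Waters    | Jones 
Quiet Streets    | NULL  
Midnight Sun     | Jones 
The Last Train   | Hall  
Paper Boats      | Lewis 


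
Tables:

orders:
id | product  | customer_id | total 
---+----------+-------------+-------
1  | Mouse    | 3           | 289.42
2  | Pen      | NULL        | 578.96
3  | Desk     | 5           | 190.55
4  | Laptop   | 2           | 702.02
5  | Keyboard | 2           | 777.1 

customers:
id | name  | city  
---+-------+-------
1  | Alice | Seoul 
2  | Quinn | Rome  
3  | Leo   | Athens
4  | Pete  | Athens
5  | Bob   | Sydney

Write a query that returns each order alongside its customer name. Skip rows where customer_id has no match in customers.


INNER JOIN keeps only orders rows whose customer_id matches an id in customers. Walk through each order:
  - order 1 (Mouse): customer_id=3 -> matches Leo
  - order 2 (Pen): customer_id=NULL, no match -> dropped
  - order 3 (Desk): customer_id=5 -> matches Bob
  - order 4 (Laptop): customer_id=2 -> matches Quinn
  - order 5 (Keyboard): customer_id=2 -> matches Quinn
So 1 of 5 rows is dropped.

SQL:
SELECT a.product, b.name AS customer
FROM orders a
INNER JOIN customers b ON a.customer_id = b.id

Result:
product  | customer
---------+---------
Mouse    | Leo     
Desk     | Bob     
Laptop   | Quinn   
Keyboard | Quinn   


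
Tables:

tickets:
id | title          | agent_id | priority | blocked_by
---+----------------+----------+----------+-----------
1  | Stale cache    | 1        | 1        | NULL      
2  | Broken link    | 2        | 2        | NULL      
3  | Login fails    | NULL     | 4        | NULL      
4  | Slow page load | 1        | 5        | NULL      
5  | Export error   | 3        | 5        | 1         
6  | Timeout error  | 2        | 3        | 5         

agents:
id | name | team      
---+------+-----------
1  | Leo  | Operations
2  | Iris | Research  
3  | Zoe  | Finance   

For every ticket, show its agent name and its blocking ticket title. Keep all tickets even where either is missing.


Two LEFT JOINs from the same base table tickets: one to agents via agent_id, one to tickets itself via blocked_by. Both are LEFT so every ticket is preserved.
Match against agents:
  - ticket 1 (Stale cache): agent_id=1 -> matches Leo
  - ticket 2 (Broken link): agent_id=2 -> matches Iris
  - ticket 3 (Login fails): agent_id=NULL, no match -> kept with NULL
  - ticket 4 (Slow page load): agent_id=1 -> matches Leo
  - ticket 5 (Export error): agent_id=3 -> matches Zoe
  - ticket 6 (Timeout error): agent_id=2 -> matches Iris
Match against tickets (self):
  - ticket 1 (Stale cache): blocked_by=NULL -> NULL
  - ticket 2 (Broken link): blocked_by=NULL -> NULL
  - ticket 3 (Login fails): blocked_by=NULL -> NULL
  - ticket 4 (Slow page load): blocked_by=NULL -> NULL
  - ticket 5 (Export error): blocked_by=1 -> Stale cache
  - ticket 6 (Timeout error): blocked_by=5 -> Export error

SQL:
SELECT a.title, b.name AS agent, c.title AS blocked_by
FROM tickets a
LEFT JOIN agents b ON a.agent_id = b.id
LEFT JOIN tickets c ON a.blocked_by = c.id

Result:
title          | agent | blocked_by  
---------------+-------+-------------
Stale cache    | Leo   | NULL        
Broken link    | Iris  | NULL        
Login fails    | NULL  | NULL        
Slow page load | Leo   | NULL        
Export error   | Zoe   | Stale cache 
Timeout error  | Iris  | Export error


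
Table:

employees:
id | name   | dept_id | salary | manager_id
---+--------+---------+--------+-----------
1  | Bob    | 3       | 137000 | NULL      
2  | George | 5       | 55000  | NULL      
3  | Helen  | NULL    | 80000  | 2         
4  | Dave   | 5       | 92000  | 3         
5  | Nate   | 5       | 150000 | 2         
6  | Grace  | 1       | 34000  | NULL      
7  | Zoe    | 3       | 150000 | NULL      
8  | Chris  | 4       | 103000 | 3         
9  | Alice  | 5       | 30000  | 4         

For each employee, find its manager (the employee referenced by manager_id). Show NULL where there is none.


This is a self-join: employees is joined to a second copy of itself, matching each row's manager_id to another row's id. Use LEFT JOIN so rows with manager_id=NULL are kept.
  - employee 1 (Bob): manager_id=NULL -> NULL
  - employee 2 (George): manager_id=NULL -> NULL
  - employee 3 (Helen): manager_id=2 -> George
  - employee 4 (Dave): manager_id=3 -> Helen
  - employee 5 (Nate): manager_id=2 -> George
  - employee 6 (Grace): manager_id=NULL -> NULL
  - employee 7 (Zoe): manager_id=NULL -> NULL
  - employee 8 (Chris): manager_id=3 -> Helen
  - employee 9 (Alice): manager_id=4 -> Dave

SQL:
SELECT a.name AS item, b.name AS manager
FROM employees a
LEFT JOIN employees b ON a.manager_id = b.id

Result:
item   | manager
-------+--------
Bob    | NULL   
George | NULL   
Helen  | George 
Dave   | Helen  
Nate   | George 
Grace  | NULL   
Zoe    | NULL   
Chris  | Helen  
Alice  | Dave   


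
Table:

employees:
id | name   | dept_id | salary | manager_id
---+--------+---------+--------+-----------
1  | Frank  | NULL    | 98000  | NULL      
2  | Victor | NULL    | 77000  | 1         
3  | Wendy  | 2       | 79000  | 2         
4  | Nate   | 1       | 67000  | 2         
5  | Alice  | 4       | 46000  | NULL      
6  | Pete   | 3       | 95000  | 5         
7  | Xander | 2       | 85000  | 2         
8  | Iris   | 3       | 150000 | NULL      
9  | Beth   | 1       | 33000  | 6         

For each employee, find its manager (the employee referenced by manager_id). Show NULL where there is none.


This is a self-join: employees is joined to a second copy of itself, matching each row's manager_id to another row's id. Use LEFT JOIN so rows with manager_id=NULL are kept.
  - employee 1 (Frank): manager_id=NULL -> NULL
  - employee 2 (Victor): manager_id=1 -> Frank
  - employee 3 (Wendy): manager_id=2 -> Victor
  - employee 4 (Nate): manager_id=2 -> Victor
  - employee 5 (Alice): manager_id=NULL -> NULL
  - employee 6 (Pete): manager_id=5 -> Alice
  - employee 7 (Xander): manager_id=2 -> Victor
  - employee 8 (Iris): manager_id=NULL -> NULL
  - employee 9 (Beth): manager_id=6 -> Pete

SQL:
SELECT a.name AS item, b.name AS manager
FROM employees a
LEFT JOIN employees b ON a.manager_id = b.id

Result:
item   | manager
-------+--------
Frank  | NULL   
Victor | Frank  
Wendy  | Victor 
Nate   | Victor 
Alice  | NULL   
Pete   | Alice  
Xander | Victor 
Iris   | NULL   
Beth   | Pete   


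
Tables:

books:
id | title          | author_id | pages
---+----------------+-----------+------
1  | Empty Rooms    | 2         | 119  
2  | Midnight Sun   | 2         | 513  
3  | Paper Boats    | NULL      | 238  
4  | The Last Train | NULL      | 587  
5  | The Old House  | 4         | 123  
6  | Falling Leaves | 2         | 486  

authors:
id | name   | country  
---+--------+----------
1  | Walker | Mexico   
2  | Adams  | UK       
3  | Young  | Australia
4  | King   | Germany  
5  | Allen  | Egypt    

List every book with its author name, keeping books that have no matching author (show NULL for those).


LEFT JOIN keeps every row from books (the left table); where author_id has no match in authors, the author columns become NULL. Walk through each book:
  - book 1 (Empty Rooms): author_id=2 -> matches Adams
  - book 2 (Midnight Sun): author_id=2 -> matches Adams
  - book 3 (Paper Boats): author_id=NULL, no match -> kept with NULL
  - book 4 (The Last Train): author_id=NULL, no match -> kept with NULL
  - book 5 (The Old House): author_id=4 -> matches King
  - book 6 (Falling Leaves): author_id=2 -> matches Adams
All 6 rows appear; 2 have NULL author.

SQL:
SELECT a.title, b.name AS author
FROM books a
LEFT JOIN authors b ON a.author_id = b.id

Result:
title          | author
---------------+-------
Empty Rooms    | Adams 
Midnight Sun   | Adams 
Paper Boats    | NULL  
The Last Train | NULL  
The Old House  | King  
Falling Leaves | Adams 


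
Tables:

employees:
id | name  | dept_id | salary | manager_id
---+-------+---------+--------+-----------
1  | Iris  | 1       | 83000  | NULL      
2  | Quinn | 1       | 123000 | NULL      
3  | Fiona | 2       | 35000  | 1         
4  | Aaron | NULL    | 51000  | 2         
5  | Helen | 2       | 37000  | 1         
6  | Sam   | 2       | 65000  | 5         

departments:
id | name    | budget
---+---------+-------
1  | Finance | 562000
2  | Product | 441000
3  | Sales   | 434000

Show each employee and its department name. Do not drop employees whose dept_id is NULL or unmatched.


LEFT JOIN keeps every row from employees (the left table); where dept_id has no match in departments, the department columns become NULL. Walk through each employee:
  - employee 1 (Iris): dept_id=1 -> matches Finance
  - employee 2 (Quinn): dept_id=1 -> matches Finance
  - employee 3 (Fiona): dept_id=2 -> matches Product
  - employee 4 (Aaron): dept_id=NULL, no match -> kept with NULL
  - employee 5 (Helen): dept_id=2 -> matches Product
  - employee 6 (Sam): dept_id=2 -> matches Product
All 6 rows appear; 1 has NULL department.

SQL:
SELECT a.name, b.name AS department
FROM employees a
LEFT JOIN departments b ON a.dept_id = b.id

Result:
name  | department
------+-----------
Iris  | Finance   
Quinn | Finance   
Fiona | Product   
Aaron | NULL      
Helen | Product   
Sam   | Product   


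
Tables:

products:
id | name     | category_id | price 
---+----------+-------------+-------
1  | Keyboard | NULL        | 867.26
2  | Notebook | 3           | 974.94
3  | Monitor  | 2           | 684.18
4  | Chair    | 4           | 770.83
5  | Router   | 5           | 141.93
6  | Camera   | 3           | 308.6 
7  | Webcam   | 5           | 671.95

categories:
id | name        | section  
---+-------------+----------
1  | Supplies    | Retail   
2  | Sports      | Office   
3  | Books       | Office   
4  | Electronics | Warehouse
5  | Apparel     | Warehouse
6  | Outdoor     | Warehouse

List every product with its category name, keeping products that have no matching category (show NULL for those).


LEFT JOIN keeps every row from products (the left table); where category_id has no match in categories, the category columns become NULL. Walk through each product:
  - product 1 (Keyboard): category_id=NULL, no match -> kept with NULL
  - product 2 (Notebook): category_id=3 -> matches Books
  - product 3 (Monitor): category_id=2 -> matches Sports
  - product 4 (Chair): category_id=4 -> matches Electronics
  - product 5 (Router): category_id=5 -> matches Apparel
  - product 6 (Camera): category_id=3 -> matches Books
  - product 7 (Webcam): category_id=5 -> matches Apparel
All 7 rows appear; 1 has NULL category.

SQL:
SELECT a.name, b.name AS category
FROM products a
LEFT JOIN categories b ON a.category_id = b.id

Result:
name     | category   
---------+------------
Keyboard | NULL       
Notebook | Books      
Monitor  | Sports     
Chair    | Electronics
Router   | Apparel    
Camera   | Books      
Webcam   | Apparel    


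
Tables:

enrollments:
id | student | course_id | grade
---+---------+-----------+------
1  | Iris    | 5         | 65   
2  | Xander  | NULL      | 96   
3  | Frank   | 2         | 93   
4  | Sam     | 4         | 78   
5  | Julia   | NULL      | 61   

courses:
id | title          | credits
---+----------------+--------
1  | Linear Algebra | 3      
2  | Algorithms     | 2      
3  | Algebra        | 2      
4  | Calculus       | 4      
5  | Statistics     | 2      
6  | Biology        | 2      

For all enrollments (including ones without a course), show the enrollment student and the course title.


LEFT JOIN keeps every row from enrollments (the left table); where course_id has no match in courses, the course columns become NULL. Walk through each enrollment:
  - enrollment 1 (Iris): course_id=5 -> matches Statistics
  - enrollment 2 (Xander): course_id=NULL, no match -> kept with NULL
  - enrollment 3 (Frank): course_id=2 -> matches Algorithms
  - enrollment 4 (Sam): course_id=4 -> matches Calculus
  - enrollment 5 (Julia): course_id=NULL, no match -> kept with NULL
All 5 rows appear; 2 have NULL course.

SQL:
SELECT a.student, b.title AS course
FROM enrollments a
LEFT JOIN courses b ON a.course_id = b.id

Result:
student | course    
--------+-----------
Iris    | Statistics
Xander  | NULL      
Frank   | Algorithms
Sam     | Calculus  
Julia   | NULL      


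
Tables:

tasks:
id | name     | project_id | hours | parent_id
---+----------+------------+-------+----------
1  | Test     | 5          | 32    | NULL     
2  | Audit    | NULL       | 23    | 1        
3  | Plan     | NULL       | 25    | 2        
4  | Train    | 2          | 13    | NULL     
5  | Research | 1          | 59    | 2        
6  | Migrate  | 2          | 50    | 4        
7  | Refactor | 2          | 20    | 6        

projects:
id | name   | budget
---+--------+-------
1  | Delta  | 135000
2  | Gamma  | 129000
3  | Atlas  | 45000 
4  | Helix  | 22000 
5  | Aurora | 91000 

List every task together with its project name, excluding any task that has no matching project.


INNER JOIN keeps only tasks rows whose project_id matches an id in projects. Walk through each task:
  - task 1 (Test): project_id=5 -> matches Aurora
  - task 2 (Audit): project_id=NULL, no match -> dropped
  - task 3 (Plan): project_id=NULL, no match -> dropped
  - task 4 (Train): project_id=2 -> matches Gamma
  - task 5 (Research): project_id=1 -> matches Delta
  - task 6 (Migrate): project_id=2 -> matches Gamma
  - task 7 (Refactor): project_id=2 -> matches Gamma
So 2 of 7 rows are dropped.

SQL:
SELECT a.name, b.name AS project
FROM tasks a
INNER JOIN projects b ON a.project_id = b.id

Result:
name     | project
---------+--------
Test     | Aurora 
Train    | Gamma  
Research | Delta  
Migrate  | Gamma  
Refactor | Gamma  


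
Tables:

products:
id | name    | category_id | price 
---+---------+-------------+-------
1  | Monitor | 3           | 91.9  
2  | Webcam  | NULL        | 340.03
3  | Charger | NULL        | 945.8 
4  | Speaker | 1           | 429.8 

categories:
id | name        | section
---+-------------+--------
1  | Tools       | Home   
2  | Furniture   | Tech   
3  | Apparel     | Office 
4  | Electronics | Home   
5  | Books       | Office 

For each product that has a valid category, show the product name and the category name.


INNER JOIN keeps only products rows whose category_id matches an id in categories. Walk through each product:
  - product 1 (Monitor): category_id=3 -> matches Apparel
  - product 2 (Webcam): category_id=NULL, no match -> dropped
  - product 3 (Charger): category_id=NULL, no match -> dropped
  - product 4 (Speaker): category_id=1 -> matches Tools
So 2 of 4 rows are dropped.

SQL:
SELECT a.name, b.name AS category
FROM products a
INNER JOIN categories b ON a.category_id = b.id

Result:
name    | category
--------+---------
Monitor | Apparel 
Speaker | Tools   


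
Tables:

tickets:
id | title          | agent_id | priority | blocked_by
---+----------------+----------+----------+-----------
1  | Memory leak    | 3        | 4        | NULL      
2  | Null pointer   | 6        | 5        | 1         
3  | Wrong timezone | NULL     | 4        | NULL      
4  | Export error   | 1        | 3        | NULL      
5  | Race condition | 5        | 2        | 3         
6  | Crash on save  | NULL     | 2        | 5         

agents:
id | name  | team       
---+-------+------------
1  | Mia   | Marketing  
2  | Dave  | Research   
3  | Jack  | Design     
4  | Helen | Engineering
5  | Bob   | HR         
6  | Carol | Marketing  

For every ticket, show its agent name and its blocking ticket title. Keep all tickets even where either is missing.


Two LEFT JOINs from the same base table tickets: one to agents via agent_id, one to tickets itself via blocked_by. Both are LEFT so every ticket is preserved.
Match against agents:
  - ticket 1 (Memory leak): agent_id=3 -> matches Jack
  - ticket 2 (Null pointer): agent_id=6 -> matches Carol
  - ticket 3 (Wrong timezone): agent_id=NULL, no match -> kept with NULL
  - ticket 4 (Export error): agent_id=1 -> matches Mia
  - ticket 5 (Race condition): agent_id=5 -> matches Bob
  - ticket 6 (Crash on save): agent_id=NULL, no match -> kept with NULL
Match against tickets (self):
  - ticket 1 (Memory leak): blocked_by=NULL -> NULL
  - ticket 2 (Null pointer): blocked_by=1 -> Memory leak
  - ticket 3 (Wrong timezone): blocked_by=NULL -> NULL
  - ticket 4 (Export error): blocked_by=NULL -> NULL
  - ticket 5 (Race condition): blocked_by=3 -> Wrong timezone
  - ticket 6 (Crash on save): blocked_by=5 -> Race condition

SQL:
SELECT a.title, b.name AS agent, c.title AS blocked_by
FROM tickets a
LEFT JOIN agents b ON a.agent_id = b.id
LEFT JOIN tickets c ON a.blocked_by = c.id

Result:
title          | agent | blocked_by    
---------------+-------+---------------
Memory leak    | Jack  | NULL          
Null pointer   | Carol | Memory leak   
Wrong timezone | NULL  | NULL          
Export error   | Mia   | NULL          
Race condition | Bob   | Wrong timezone
Crash on save  | NULL  | Race condition


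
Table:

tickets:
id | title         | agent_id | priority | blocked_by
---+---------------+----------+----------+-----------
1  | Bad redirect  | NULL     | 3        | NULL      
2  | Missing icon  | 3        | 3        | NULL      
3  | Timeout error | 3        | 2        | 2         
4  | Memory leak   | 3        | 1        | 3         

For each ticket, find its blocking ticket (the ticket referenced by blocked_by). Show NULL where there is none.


This is a self-join: tickets is joined to a second copy of itself, matching each row's blocked_by to another row's id. Use LEFT JOIN so rows with blocked_by=NULL are kept.
  - ticket 1 (Bad redirect): blocked_by=NULL -> NULL
  - ticket 2 (Missing icon): blocked_by=NULL -> NULL
  - ticket 3 (Timeout error): blocked_by=2 -> Missing icon
  - ticket 4 (Memory leak): blocked_by=3 -> Timeout error

SQL:
SELECT a.title AS item, b.title AS blocked_by
FROM tickets a
LEFT JOIN tickets b ON a.blocked_by = b.id

Result:
item          | blocked_by   
--------------+--------------
Bad redirect  | NULL         
Missing icon  | NULL         
Timeout error | Missing icon 
Memory leak   | Timeout error


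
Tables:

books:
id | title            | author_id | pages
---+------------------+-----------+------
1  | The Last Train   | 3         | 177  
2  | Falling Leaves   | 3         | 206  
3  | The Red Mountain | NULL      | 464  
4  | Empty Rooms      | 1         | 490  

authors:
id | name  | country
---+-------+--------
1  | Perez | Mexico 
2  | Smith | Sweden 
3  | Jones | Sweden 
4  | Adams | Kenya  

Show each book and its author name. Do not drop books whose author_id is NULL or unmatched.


LEFT JOIN keeps every row from books (the left table); where author_id has no match in authors, the author columns become NULL. Walk through each book:
  - book 1 (The Last Train): author_id=3 -> matches Jones
  - book 2 (Falling Leaves): author_id=3 -> matches Jones
  - book 3 (The Red Mountain): author_id=NULL, no match -> kept with NULL
  - book 4 (Empty Rooms): author_id=1 -> matches Perez
All 4 rows appear; 1 has NULL author.

SQL:
SELECT a.title, b.name AS author
FROM books a
LEFT JOIN authors b ON a.author_id = b.id

Result:
title            | author
-----------------+-------
The Last Train   | Jones 
Falling Leaves   | Jones 
The Red Mountain | NULL  
Empty Rooms      | Perez 


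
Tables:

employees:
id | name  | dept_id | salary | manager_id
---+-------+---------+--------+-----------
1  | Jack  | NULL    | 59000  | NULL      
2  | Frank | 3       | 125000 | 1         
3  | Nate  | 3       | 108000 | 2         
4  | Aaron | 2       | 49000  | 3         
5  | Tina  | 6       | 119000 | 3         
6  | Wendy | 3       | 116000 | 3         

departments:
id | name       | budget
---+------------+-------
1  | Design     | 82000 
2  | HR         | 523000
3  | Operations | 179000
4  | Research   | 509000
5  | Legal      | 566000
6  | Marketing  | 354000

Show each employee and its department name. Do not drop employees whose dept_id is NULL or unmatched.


LEFT JOIN keeps every row from employees (the left table); where dept_id has no match in departments, the department columns become NULL. Walk through each employee:
  - employee 1 (Jack): dept_id=NULL, no match -> kept with NULL
  - employee 2 (Frank): dept_id=3 -> matches Operations
  - employee 3 (Nate): dept_id=3 -> matches Operations
  - employee 4 (Aaron): dept_id=2 -> matches HR
  - employee 5 (Tina): dept_id=6 -> matches Marketing
  - employee 6 (Wendy): dept_id=3 -> matches Operations
All 6 rows appear; 1 has NULL department.

SQL:
SELECT a.name, b.name AS department
FROM employees a
LEFT JOIN departments b ON a.dept_id = b.id

Result:
name  | department
------+-----------
Jack  | NULL      
Frank | Operations
Nate  | Operations
Aaron | HR        
Tina  | Marketing 
Wendy | Operations


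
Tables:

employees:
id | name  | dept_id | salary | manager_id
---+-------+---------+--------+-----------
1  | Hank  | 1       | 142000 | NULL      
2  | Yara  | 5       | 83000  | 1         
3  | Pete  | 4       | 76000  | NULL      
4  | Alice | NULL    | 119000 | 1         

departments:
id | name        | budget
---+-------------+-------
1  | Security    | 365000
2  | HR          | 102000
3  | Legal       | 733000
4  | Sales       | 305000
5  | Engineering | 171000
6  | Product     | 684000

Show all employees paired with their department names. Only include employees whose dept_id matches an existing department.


INNER JOIN keeps only employees rows whose dept_id matches an id in departments. Walk through each employee:
  - employee 1 (Hank): dept_id=1 -> matches Security
  - employee 2 (Yara): dept_id=5 -> matches Engineering
  - employee 3 (Pete): dept_id=4 -> matches Sales
  - employee 4 (Alice): dept_id=NULL, no match -> dropped
So 1 of 4 rows is dropped.

SQL:
SELECT a.name, b.name AS department
FROM employees a
INNER JOIN departments b ON a.dept_id = b.id

Result:
name | department 
-----+------------
Hank | Security   
Yara | Engineering
Pete | Sales      
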